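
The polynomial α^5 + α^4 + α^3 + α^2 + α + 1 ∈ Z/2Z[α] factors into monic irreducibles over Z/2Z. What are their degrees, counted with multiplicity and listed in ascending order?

Write g(α) = α^5 + α^4 + α^3 + α^2 + α + 1.
Roots in Z/2Z: g(0) = 1; g(1) = 0 → root.
Linear factors from roots: (α + 1).
Complete factorization: g(α) = (α + 1)·(α^2 + α + 1)^2.
Factor degrees with multiplicity: 1 + 2 + 2 = 5.

1, 2, 2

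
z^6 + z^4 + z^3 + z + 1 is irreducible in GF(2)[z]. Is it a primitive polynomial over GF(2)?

Yes

Write f(z) = z^6 + z^4 + z^3 + z + 1.
|GF(2^6)^×| = 2^6 − 1 = 63. Prime factorization: 63 = 3^2·7.
f is primitive ⇔ z has order 63 in GF(2)[z]/(f), i.e. z^(63/q) ≠ 1 for each prime q | 63.
z^(21) mod f = z^3 + z^2 + z.
z^(9) mod f = z^5 + z^4 + z^2 + 1.
None equal 1, so z has full order 63; f is primitive.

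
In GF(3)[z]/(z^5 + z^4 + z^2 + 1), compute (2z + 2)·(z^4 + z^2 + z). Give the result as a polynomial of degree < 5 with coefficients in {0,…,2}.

Multiply in GF(3)[z]: (2z + 2)·(z^4 + z^2 + z) = 2z^5 + 2z^4 + 2z^3 + z^2 + 2z.
Reduce using z^5 ≡ 2z^4 + 2z^2 + 2 (mod z^5 + z^4 + z^2 + 1).
Reduced: 2z^3 + 2z^2 + 2z + 1.

2z^3 + 2z^2 + 2z + 1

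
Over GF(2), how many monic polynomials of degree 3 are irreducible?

2

x^(2^3) − x is the product of all monic irreducibles of degree dividing 3; Möbius inversion gives N = (1/3) Σ μ(3/d)·2^d.
Divisors of 3: 1, 3; μ(3/d) for each: -1, 1.
Σ = − 2^1 + 2^3 = 6.
N = 6/3 = 2.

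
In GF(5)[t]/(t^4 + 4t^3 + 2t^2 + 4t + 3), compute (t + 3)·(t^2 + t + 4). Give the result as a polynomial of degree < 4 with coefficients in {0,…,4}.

t^3 + 4t^2 + 2t + 2

Multiply in GF(5)[t]: (t + 3)·(t^2 + t + 4) = t^3 + 4t^2 + 2t + 2.
Reduced: t^3 + 4t^2 + 2t + 2.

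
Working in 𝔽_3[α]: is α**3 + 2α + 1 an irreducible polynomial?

Write f(α) = α**3 + 2α + 1.
Check for roots in 𝔽_3: f(0) = 1; f(1) = 1; f(2) = 1.
No roots. A degree-3 polynomial over a field with no linear factor is irreducible.

Yes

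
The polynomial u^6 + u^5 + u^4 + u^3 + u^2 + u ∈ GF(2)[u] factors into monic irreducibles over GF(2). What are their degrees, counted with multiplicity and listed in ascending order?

Write g(u) = u^6 + u^5 + u^4 + u^3 + u^2 + u.
Roots in GF(2): g(0) = 0 → root; g(1) = 0 → root.
Linear factors from roots: (u), (u + 1).
Complete factorization: g(u) = (u)·(u + 1)·(u^2 + u + 1)^2.
Factor degrees with multiplicity: 1 + 1 + 2 + 2 = 6.

1, 1, 2, 2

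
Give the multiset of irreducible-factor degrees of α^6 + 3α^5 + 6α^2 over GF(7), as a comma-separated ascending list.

1, 1, 1, 1, 2

Write g(α) = α^6 + 3α^5 + 6α^2.
Linear factors from roots: (α), (α + 4).
Complete factorization: g(α) = (α)^2·(α + 4)^2·(α^2 + 2α + 3).
Factor degrees with multiplicity: 1 + 1 + 1 + 1 + 2 = 6.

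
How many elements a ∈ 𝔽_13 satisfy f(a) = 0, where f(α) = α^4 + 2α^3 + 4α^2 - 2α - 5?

4

Evaluate at each of the 13 elements of 𝔽_13:
f(0) = 8; f(1) = 0 → root; f(2) = 0 → root; f(3) = 4; f(4) = 6; f(5) = 11; f(6) = 9; f(7) = 1; f(8) = 12; f(9) = 0 → root; f(10) = 12; f(11) = 2; f(12) = 0 → root.
Roots: {1, 2, 9, 12}.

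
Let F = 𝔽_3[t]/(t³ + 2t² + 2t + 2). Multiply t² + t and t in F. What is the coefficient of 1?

1

Multiply in 𝔽_3[t]: (t² + t)·(t) = t³ + t².
Reduce using t³ ≡ t² + t + 1 (mod t³ + 2t² + 2t + 2).
Reduced: 2t² + t + 1.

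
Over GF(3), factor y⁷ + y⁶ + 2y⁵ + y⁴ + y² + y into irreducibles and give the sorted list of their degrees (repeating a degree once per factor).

1, 2, 4

Write f(y) = y⁷ + y⁶ + 2y⁵ + y⁴ + y² + y.
Roots in GF(3): f(0) = 0 → root; f(1) = 1; f(2) = 2.
Linear factors from roots: (y).
Complete factorization: f(y) = (y)·(y² + y + 2)·(y⁴ + y + 2).
Factor degrees with multiplicity: 1 + 2 + 4 = 7.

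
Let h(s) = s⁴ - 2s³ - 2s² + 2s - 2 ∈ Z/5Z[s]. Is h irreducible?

Check for roots in Z/5Z: h(0) = 3; h(1) = 2; h(2) = 4; h(3) = 3; h(4) = 2.
No roots, so no linear factors.
Degree-2 irreducible divisors: test the 10 monic irreducibles of degree 2 over GF(5).
None of them divide h (all give nonzero remainder).
No irreducible factor of degree ≤ 2 exists, so h is irreducible over GF(5).

Yes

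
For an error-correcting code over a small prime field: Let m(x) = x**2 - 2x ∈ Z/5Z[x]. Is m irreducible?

Check for roots in Z/5Z: m(0) = 0 → root; m(1) = 4; m(2) = 0 → root; m(3) = 3; m(4) = 3.
m(0) = 0, so (x) divides m(x); m is reducible.

No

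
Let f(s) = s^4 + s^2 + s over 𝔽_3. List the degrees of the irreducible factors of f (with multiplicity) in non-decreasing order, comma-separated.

1, 1, 2

Roots in 𝔽_3: f(0) = 0 → root; f(1) = 0 → root; f(2) = 1.
Linear factors from roots: (s), (s + 2).
Complete factorization: f(s) = (s)·(s + 2)·(s^2 + s + 2).
Factor degrees with multiplicity: 1 + 1 + 2 = 4.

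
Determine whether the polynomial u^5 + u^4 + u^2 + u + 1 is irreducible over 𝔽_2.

Write h(u) = u^5 + u^4 + u^2 + u + 1.
Check for roots in 𝔽_2: h(0) = 1; h(1) = 1.
No roots, so no linear factors.
Monic irreducibles of degree 2 over GF(2): u^2 + u + 1.
None of them divide h (all give nonzero remainder).
No irreducible factor of degree ≤ 2 exists, so h is irreducible over GF(2).

Yes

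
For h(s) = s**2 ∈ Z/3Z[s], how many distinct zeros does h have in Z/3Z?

Evaluate at each of the 3 elements of Z/3Z:
h(0) = 0 → root; h(1) = 1; h(2) = 1.
Roots: {0}.

1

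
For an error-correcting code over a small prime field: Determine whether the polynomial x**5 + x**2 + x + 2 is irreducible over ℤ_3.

Write g(x) = x**5 + x**2 + x + 2.
Check for roots in ℤ_3: g(0) = 2; g(1) = 2; g(2) = 1.
No roots, so no linear factors.
Monic irreducibles of degree 2 over GF(3): x**2 + 1, x**2 + x + 2, x**2 + 2x + 2.
None of them divide g (all give nonzero remainder).
No irreducible factor of degree ≤ 2 exists, so g is irreducible over GF(3).

Yes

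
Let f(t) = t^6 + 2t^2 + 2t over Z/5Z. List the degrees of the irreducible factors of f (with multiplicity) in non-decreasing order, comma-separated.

Roots in Z/5Z: f(0) = 0 → root; f(1) = 0 → root; f(2) = 1; f(3) = 3; f(4) = 1.
Linear factors from roots: (t), (t + 4).
Complete factorization: f(t) = (t)·(t + 4)·(t^4 + t^3 + t^2 + t + 3).
Factor degrees with multiplicity: 1 + 1 + 4 = 6.

1, 1, 4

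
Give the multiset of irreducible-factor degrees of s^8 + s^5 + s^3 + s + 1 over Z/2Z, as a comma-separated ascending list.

Write g(s) = s^8 + s^5 + s^3 + s + 1.
Roots in Z/2Z: g(0) = 1; g(1) = 1.
Complete factorization: g(s) = (s^8 + s^5 + s^3 + s + 1).
Factor degrees with multiplicity: 8 = 8.

8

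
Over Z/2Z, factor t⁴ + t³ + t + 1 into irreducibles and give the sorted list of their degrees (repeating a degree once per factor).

Write f(t) = t⁴ + t³ + t + 1.
Roots in Z/2Z: f(0) = 1; f(1) = 0 → root.
Linear factors from roots: (t + 1).
Complete factorization: f(t) = (t + 1)^2·(t² + t + 1).
Factor degrees with multiplicity: 1 + 1 + 2 = 4.

1, 1, 2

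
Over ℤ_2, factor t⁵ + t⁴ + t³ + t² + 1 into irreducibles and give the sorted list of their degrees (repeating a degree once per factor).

5

Write h(t) = t⁵ + t⁴ + t³ + t² + 1.
Roots in ℤ_2: h(0) = 1; h(1) = 1.
Complete factorization: h(t) = (t⁵ + t⁴ + t³ + t² + 1).
Factor degrees with multiplicity: 5 = 5.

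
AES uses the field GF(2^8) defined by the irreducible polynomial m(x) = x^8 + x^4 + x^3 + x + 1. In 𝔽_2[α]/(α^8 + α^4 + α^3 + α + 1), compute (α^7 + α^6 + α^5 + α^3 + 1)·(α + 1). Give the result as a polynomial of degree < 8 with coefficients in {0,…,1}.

α^5

Multiply in 𝔽_2[α]: (α^7 + α^6 + α^5 + α^3 + 1)·(α + 1) = α^8 + α^5 + α^4 + α^3 + α + 1.
Reduce using α^8 ≡ α^4 + α^3 + α + 1 (mod α^8 + α^4 + α^3 + α + 1).
Reduced: α^5.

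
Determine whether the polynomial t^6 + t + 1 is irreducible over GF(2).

Write h(t) = t^6 + t + 1.
Check for roots in GF(2): h(0) = 1; h(1) = 1.
No roots, so no linear factors.
Monic irreducibles of degree 2 over GF(2): t^2 + t + 1.
None of them divide h (all give nonzero remainder).
Monic irreducibles of degree 3 over GF(2): t^3 + t + 1, t^3 + t^2 + 1.
None of them divide h (all give nonzero remainder).
No irreducible factor of degree ≤ 3 exists, so h is irreducible over GF(2).

Yes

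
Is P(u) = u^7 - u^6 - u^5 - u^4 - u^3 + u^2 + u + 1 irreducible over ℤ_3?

Check for roots in ℤ_3: P(0) = 1; P(1) = 0 → root; P(2) = 0 → root.
P(1) = 0, so (u − 1) divides P(u); P is reducible.

No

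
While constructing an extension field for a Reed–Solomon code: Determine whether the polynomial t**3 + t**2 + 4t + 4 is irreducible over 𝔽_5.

No

Write m(t) = t**3 + t**2 + 4t + 4.
Check for roots in 𝔽_5: m(0) = 4; m(1) = 0 → root; m(2) = 4; m(3) = 2; m(4) = 0 → root.
m(1) = 0, so (t − 1) divides m(t); m is reducible.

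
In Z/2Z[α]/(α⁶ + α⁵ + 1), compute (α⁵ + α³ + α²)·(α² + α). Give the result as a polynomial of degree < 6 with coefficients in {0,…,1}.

Multiply in Z/2Z[α]: (α⁵ + α³ + α²)·(α² + α) = α⁷ + α⁶ + α⁵ + α³.
Reduce using α⁶ ≡ α⁵ + 1 (mod α⁶ + α⁵ + 1).
Reduced: α⁵ + α³ + α.

α^5 + α^3 + α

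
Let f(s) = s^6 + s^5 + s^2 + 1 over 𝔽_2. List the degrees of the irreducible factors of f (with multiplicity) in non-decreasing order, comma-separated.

Roots in 𝔽_2: f(0) = 1; f(1) = 0 → root.
Linear factors from roots: (s + 1).
Complete factorization: f(s) = (s + 1)·(s^2 + s + 1)·(s^3 + s^2 + 1).
Factor degrees with multiplicity: 1 + 2 + 3 = 6.

1, 2, 3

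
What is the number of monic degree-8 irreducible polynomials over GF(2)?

30

By the necklace-counting formula, N_2(8) = (1/8) Σ_{d|8} μ(8/d)·2^d.
Divisors of 8: 1, 2, 4, 8; μ(8/d) for each: 0, 0, -1, 1.
Σ = − 2^4 + 2^8 = 240.
N = 240/8 = 30.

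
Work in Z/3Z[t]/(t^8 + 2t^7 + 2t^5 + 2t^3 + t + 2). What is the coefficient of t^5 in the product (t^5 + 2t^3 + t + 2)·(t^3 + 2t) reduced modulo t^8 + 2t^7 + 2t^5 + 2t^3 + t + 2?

1

Multiply in Z/3Z[t]: (t^5 + 2t^3 + t + 2)·(t^3 + 2t) = t^8 + t^6 + 2t^4 + 2t^3 + 2t^2 + t.
Reduce using t^8 ≡ t^7 + t^5 + t^3 + 2t + 1 (mod t^8 + 2t^7 + 2t^5 + 2t^3 + t + 2).
Reduced: t^7 + t^6 + t^5 + 2t^4 + 2t^2 + 1.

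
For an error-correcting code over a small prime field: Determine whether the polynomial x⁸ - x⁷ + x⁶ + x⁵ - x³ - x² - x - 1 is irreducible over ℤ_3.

Yes

Write h(x) = x⁸ - x⁷ + x⁶ + x⁵ - x³ - x² - x - 1.
Check for roots in ℤ_3: h(0) = 2; h(1) = 1; h(2) = 2.
No roots, so no linear factors.
Monic irreducibles of degree 2 over GF(3): x² + 1, x² + x - 1, x² - x - 1.
None of them divide h (all give nonzero remainder).
Degree-3 irreducible divisors: test the 8 monic irreducibles of degree 3 over GF(3).
None of them divide h (all give nonzero remainder).
Degree-4 irreducible divisors: test the 18 monic irreducibles of degree 4 over GF(3).
None of them divide h (all give nonzero remainder).
No irreducible factor of degree ≤ 4 exists, so h is irreducible over GF(3).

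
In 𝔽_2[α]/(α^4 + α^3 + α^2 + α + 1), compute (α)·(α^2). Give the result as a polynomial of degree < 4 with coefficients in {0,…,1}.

α^3

Multiply in 𝔽_2[α]: (α)·(α^2) = α^3.
Reduced: α^3.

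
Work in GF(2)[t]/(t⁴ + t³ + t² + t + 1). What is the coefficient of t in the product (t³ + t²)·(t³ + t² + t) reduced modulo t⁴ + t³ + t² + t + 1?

1

Multiply in GF(2)[t]: (t³ + t²)·(t³ + t² + t) = t⁶ + t³.
Reduce using t⁴ ≡ t³ + t² + t + 1 (mod t⁴ + t³ + t² + t + 1).
Reduced: t³ + t.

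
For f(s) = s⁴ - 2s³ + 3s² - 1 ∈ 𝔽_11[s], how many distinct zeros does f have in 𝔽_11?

1

Evaluate at each of the 11 elements of 𝔽_11:
f(0) = 10; f(1) = 1; f(2) = 0 → root; f(3) = 9; f(4) = 10; f(5) = 9; f(6) = 3; f(7) = 2; f(8) = 7; f(9) = 10; f(10) = 5.
Roots: {2}.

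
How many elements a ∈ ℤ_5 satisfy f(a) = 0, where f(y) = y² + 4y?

Evaluate at each of the 5 elements of ℤ_5:
f(0) = 0 → root; f(1) = 0 → root; f(2) = 2; f(3) = 1; f(4) = 2.
Roots: {0, 1}.

2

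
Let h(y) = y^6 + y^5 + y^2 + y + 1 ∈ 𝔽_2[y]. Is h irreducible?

Yes

Check for roots in 𝔽_2: h(0) = 1; h(1) = 1.
No roots, so no linear factors.
Monic irreducibles of degree 2 over GF(2): y^2 + y + 1.
None of them divide h (all give nonzero remainder).
Monic irreducibles of degree 3 over GF(2): y^3 + y + 1, y^3 + y^2 + 1.
None of them divide h (all give nonzero remainder).
No irreducible factor of degree ≤ 3 exists, so h is irreducible over GF(2).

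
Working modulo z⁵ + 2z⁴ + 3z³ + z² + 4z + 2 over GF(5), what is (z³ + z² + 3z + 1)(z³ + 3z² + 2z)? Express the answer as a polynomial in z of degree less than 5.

z^4 + 3z^2 + 2z + 1

Multiply in GF(5)[z]: (z³ + z² + 3z + 1)·(z³ + 3z² + 2z) = z⁶ + 4z⁵ + 3z⁴ + 2z³ + 4z² + 2z.
Reduce using z⁵ ≡ 3z⁴ + 2z³ + 4z² + z + 3 (mod z⁵ + 2z⁴ + 3z³ + z² + 4z + 2).
Reduced: z⁴ + 3z² + 2z + 1.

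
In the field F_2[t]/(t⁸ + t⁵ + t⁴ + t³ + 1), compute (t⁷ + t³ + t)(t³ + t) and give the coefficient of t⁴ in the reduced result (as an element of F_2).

1

Multiply in F_2[t]: (t⁷ + t³ + t)·(t³ + t) = t¹⁰ + t⁸ + t⁶ + t².
Reduce using t⁸ ≡ t⁵ + t⁴ + t³ + 1 (mod t⁸ + t⁵ + t⁴ + t³ + 1).
Reduced: t⁷ + t⁴ + t³ + 1.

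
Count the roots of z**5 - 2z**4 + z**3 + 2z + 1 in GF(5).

Write P(z) = z**5 - 2z**4 + z**3 + 2z + 1.
Evaluate at each of the 5 elements of GF(5):
P(0) = 1; P(1) = 3; P(2) = 3; P(3) = 0 → root; P(4) = 0 → root.
Roots: {3, 4}.

2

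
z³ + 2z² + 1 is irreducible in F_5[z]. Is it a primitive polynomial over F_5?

No

Write f(z) = z³ + 2z² + 1.
|GF(5^3)^×| = 5^3 − 1 = 124. Prime factorization: 124 = 2^2·31.
f is primitive ⇔ z has order 124 in GF(5)[z]/(f), i.e. z^(124/q) ≠ 1 for each prime q | 124.
z^(62) mod f = 1
z^(4) mod f = 4z² + 4z + 2.
Since z^(62) = 1, the order of z divides 62 < 124; not primitive.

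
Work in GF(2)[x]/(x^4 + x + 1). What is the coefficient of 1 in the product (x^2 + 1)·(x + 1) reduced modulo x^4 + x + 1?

Multiply in GF(2)[x]: (x^2 + 1)·(x + 1) = x^3 + x^2 + x + 1.
Reduced: x^3 + x^2 + x + 1.

1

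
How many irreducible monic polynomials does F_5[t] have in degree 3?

40

By the necklace-counting formula, N_5(3) = (1/3) Σ_{d|3} μ(3/d)·5^d.
Divisors of 3: 1, 3; μ(3/d) for each: -1, 1.
Σ = − 5^1 + 5^3 = 120.
N = 120/3 = 40.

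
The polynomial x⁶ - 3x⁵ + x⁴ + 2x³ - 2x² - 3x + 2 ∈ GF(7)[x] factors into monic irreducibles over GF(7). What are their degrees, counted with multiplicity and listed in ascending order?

Write h(x) = x⁶ - 3x⁵ + x⁴ + 2x³ - 2x² - 3x + 2.
Complete factorization: h(x) = (x⁶ - 3x⁵ + x⁴ + 2x³ - 2x² - 3x + 2).
Factor degrees with multiplicity: 6 = 6.

6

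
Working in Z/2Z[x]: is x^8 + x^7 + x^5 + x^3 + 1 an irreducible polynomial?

Write m(x) = x^8 + x^7 + x^5 + x^3 + 1.
Check for roots in Z/2Z: m(0) = 1; m(1) = 1.
No roots, so no linear factors.
Monic irreducibles of degree 2 over GF(2): x^2 + x + 1.
None of them divide m (all give nonzero remainder).
Monic irreducibles of degree 3 over GF(2): x^3 + x + 1, x^3 + x^2 + 1.
None of them divide m (all give nonzero remainder).
Monic irreducibles of degree 4 over GF(2): x^4 + x + 1, x^4 + x^3 + 1, x^4 + x^3 + x^2 + x + 1.
None of them divide m (all give nonzero remainder).
No irreducible factor of degree ≤ 4 exists, so m is irreducible over GF(2).

Yes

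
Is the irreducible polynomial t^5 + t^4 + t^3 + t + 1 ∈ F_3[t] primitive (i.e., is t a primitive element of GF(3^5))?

Yes

Write f(t) = t^5 + t^4 + t^3 + t + 1.
|GF(3^5)^×| = 3^5 − 1 = 242. Prime factorization: 242 = 2·11^2.
f is primitive ⇔ t has order 242 in GF(3)[t]/(f), i.e. t^(242/q) ≠ 1 for each prime q | 242.
t^(121) mod f = 2.
t^(22) mod f = t^4 + 2t^3 + t^2 + 1.
None equal 1, so t has full order 242; f is primitive.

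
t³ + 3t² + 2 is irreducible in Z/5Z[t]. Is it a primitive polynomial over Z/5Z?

Yes

Write f(t) = t³ + 3t² + 2.
|GF(5^3)^×| = 5^3 − 1 = 124. Prime factorization: 124 = 2^2·31.
f is primitive ⇔ t has order 124 in GF(5)[t]/(f), i.e. t^(124/q) ≠ 1 for each prime q | 124.
t^(62) mod f = 4.
t^(4) mod f = 4t² + 3t + 1.
None equal 1, so t has full order 124; f is primitive.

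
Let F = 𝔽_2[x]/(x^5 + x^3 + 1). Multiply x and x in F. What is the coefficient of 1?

Multiply in 𝔽_2[x]: (x)·(x) = x^2.
Reduced: x^2.

0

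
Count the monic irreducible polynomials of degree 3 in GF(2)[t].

2

x^(2^3) − x is the product of all monic irreducibles of degree dividing 3; Möbius inversion gives N = (1/3) Σ μ(3/d)·2^d.
Divisors of 3: 1, 3; μ(3/d) for each: -1, 1.
Σ = − 2^1 + 2^3 = 6.
N = 6/3 = 2.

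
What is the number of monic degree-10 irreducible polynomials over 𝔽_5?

Gauss's count: N_{5}(10) = (1/10) Σ_{d|10} μ(10/d)·5^d.
Divisors of 10: 1, 2, 5, 10; μ(10/d) for each: 1, -1, -1, 1.
Σ = 5^1 − 5^2 − 5^5 + 5^10 = 9762480.
N = 9762480/10 = 976248.

976248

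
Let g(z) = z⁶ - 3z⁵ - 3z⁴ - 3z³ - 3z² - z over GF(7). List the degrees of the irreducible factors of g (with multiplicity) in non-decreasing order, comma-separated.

1, 1, 2, 2

Linear factors from roots: (z), (z + 2).
Complete factorization: g(z) = (z)·(z + 2)·(z² + 2)·(z² + 2z - 2).
Factor degrees with multiplicity: 1 + 1 + 2 + 2 = 6.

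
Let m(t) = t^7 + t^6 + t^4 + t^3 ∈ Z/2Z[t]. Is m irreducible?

No

Check for roots in Z/2Z: m(0) = 0 → root; m(1) = 0 → root.
m(0) = 0, so (t) divides m(t); m is reducible.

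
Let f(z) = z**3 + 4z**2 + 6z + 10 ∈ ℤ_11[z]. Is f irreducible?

Check each element of ℤ_11 for a root: f(0)=10, f(1)=10, f(2)=2, f(3)=3, f(4)=8, f(5)=1, f(6)=10, f(7)=8, f(8)=1, f(9)=6, f(10)=7.
No roots. A degree-3 polynomial over a field with no linear factor is irreducible.

Yes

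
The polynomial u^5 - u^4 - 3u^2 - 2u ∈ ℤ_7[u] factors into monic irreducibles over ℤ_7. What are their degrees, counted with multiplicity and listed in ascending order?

1, 1, 1, 2

Write f(u) = u^5 - u^4 - 3u^2 - 2u.
Linear factors from roots: (u), (u - 2), (u + 2).
Complete factorization: f(u) = (u)·(u + 2)·(u - 2)·(u^2 - u - 3).
Factor degrees with multiplicity: 1 + 1 + 1 + 2 = 5.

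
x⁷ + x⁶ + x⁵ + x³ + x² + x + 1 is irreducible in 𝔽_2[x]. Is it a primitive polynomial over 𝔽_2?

Write f(x) = x⁷ + x⁶ + x⁵ + x³ + x² + x + 1.
|GF(2^7)^×| = 2^7 − 1 = 127. Prime factorization: 127 = 127.
f is primitive ⇔ x has order 127 in GF(2)[x]/(f), i.e. x^(127/q) ≠ 1 for each prime q | 127.
x^(1) mod f = x.
None equal 1, so x has full order 127; f is primitive.

Yes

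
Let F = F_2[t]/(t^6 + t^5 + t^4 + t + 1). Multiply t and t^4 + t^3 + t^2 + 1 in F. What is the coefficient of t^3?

1

Multiply in F_2[t]: (t)·(t^4 + t^3 + t^2 + 1) = t^5 + t^4 + t^3 + t.
Reduced: t^5 + t^4 + t^3 + t.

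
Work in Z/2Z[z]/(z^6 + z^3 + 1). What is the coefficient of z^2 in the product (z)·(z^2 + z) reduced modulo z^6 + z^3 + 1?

Multiply in Z/2Z[z]: (z)·(z^2 + z) = z^3 + z^2.
Reduced: z^3 + z^2.

1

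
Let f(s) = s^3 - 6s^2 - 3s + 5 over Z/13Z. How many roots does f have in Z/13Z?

3

Evaluate at each of the 13 elements of Z/13Z:
f(0) = 5; f(1) = 10; f(2) = 9; f(3) = 8; f(4) = 0 → root; f(5) = 4; f(6) = 0 → root; f(7) = 7; f(8) = 5; f(9) = 0 → root; f(10) = 11; f(11) = 5; f(12) = 1.
Roots: {4, 6, 9}.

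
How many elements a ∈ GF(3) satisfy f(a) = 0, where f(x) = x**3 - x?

3

Evaluate at each of the 3 elements of GF(3):
f(0) = 0 → root; f(1) = 0 → root; f(2) = 0 → root.
Roots: {0, 1, 2}.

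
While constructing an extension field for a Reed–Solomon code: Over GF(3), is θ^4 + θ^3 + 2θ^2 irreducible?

No

Write g(θ) = θ^4 + θ^3 + 2θ^2.
Check for roots in GF(3): g(0) = 0 → root; g(1) = 1; g(2) = 2.
g(0) = 0, so (θ) divides g(θ); g is reducible.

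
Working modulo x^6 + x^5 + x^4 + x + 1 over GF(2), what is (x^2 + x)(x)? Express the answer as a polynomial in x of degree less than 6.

x^3 + x^2

Multiply in GF(2)[x]: (x^2 + x)·(x) = x^3 + x^2.
Reduced: x^3 + x^2.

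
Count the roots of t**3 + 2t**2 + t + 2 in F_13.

3

Write h(t) = t**3 + 2t**2 + t + 2.
Evaluate at each of the 13 elements of F_13:
h(0) = 2; h(1) = 6; h(2) = 7; h(3) = 11; h(4) = 11; h(5) = 0 → root; h(6) = 10; h(7) = 8; h(8) = 0 → root; h(9) = 5; h(10) = 3; h(11) = 0 → root; h(12) = 2.
Roots: {5, 8, 11}.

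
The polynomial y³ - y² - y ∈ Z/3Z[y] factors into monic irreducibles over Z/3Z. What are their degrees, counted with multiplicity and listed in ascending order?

1, 2

Write g(y) = y³ - y² - y.
Roots in Z/3Z: g(0) = 0 → root; g(1) = 2; g(2) = 2.
Linear factors from roots: (y).
Complete factorization: g(y) = (y)·(y² - y - 1).
Factor degrees with multiplicity: 1 + 2 = 3.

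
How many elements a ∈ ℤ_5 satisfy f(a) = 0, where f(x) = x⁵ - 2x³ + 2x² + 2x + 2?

3

Evaluate at each of the 5 elements of ℤ_5:
f(0) = 2; f(1) = 0 → root; f(2) = 0 → root; f(3) = 0 → root; f(4) = 3.
Roots: {1, 2, 3}.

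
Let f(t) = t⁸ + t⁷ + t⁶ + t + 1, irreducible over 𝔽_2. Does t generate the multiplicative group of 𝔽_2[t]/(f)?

Yes

|GF(2^8)^×| = 2^8 − 1 = 255. Prime factorization: 255 = 3·5·17.
f is primitive ⇔ t has order 255 in GF(2)[t]/(f), i.e. t^(255/q) ≠ 1 for each prime q | 255.
t^(85) mod f = t⁷ + t⁵ + t³ + t².
t^(51) mod f = t⁷ + t⁴ + t + 1.
t^(15) mod f = t⁷ + t⁶ + t⁵ + t³ + t² + t.
None equal 1, so t has full order 255; f is primitive.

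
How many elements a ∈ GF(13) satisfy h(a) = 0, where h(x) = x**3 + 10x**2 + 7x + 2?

Evaluate at each of the 13 elements of GF(13):
h(0) = 2; h(1) = 7; h(2) = 12; h(3) = 10; h(4) = 7; h(5) = 9; h(6) = 9; h(7) = 0 → root; h(8) = 1; h(9) = 5; h(10) = 5; h(11) = 7; h(12) = 4.
Roots: {7}.

1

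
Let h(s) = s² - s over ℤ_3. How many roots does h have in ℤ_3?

Evaluate at each of the 3 elements of ℤ_3:
h(0) = 0 → root; h(1) = 0 → root; h(2) = 2.
Roots: {0, 1}.

2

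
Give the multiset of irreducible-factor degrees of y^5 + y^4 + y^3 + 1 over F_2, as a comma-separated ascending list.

Write h(y) = y^5 + y^4 + y^3 + 1.
Roots in F_2: h(0) = 1; h(1) = 0 → root.
Linear factors from roots: (y + 1).
Complete factorization: h(y) = (y + 1)^2·(y^3 + y^2 + 1).
Factor degrees with multiplicity: 1 + 1 + 3 = 5.

1, 1, 3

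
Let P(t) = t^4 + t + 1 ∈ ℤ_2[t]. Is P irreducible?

Check for roots in ℤ_2: P(0) = 1; P(1) = 1.
No roots, so no linear factors.
Monic irreducibles of degree 2 over GF(2): t^2 + t + 1.
None of them divide P (all give nonzero remainder).
No irreducible factor of degree ≤ 2 exists, so P is irreducible over GF(2).

Yes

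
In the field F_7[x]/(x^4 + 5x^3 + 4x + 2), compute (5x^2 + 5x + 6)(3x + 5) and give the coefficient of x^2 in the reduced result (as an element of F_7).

5

Multiply in F_7[x]: (5x^2 + 5x + 6)·(3x + 5) = x^3 + 5x^2 + x + 2.
Reduced: x^3 + 5x^2 + x + 2.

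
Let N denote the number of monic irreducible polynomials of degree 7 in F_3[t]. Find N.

312

The number of monic irreducibles of degree 7 over GF(3) is (1/7)·Σ_{d∣7} μ(7/d) 3^d.
Divisors of 7: 1, 7; μ(7/d) for each: -1, 1.
Σ = − 3^1 + 3^7 = 2184.
N = 2184/7 = 312.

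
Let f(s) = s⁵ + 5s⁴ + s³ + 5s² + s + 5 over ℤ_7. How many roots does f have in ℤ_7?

Evaluate at each of the 7 elements of ℤ_7:
f(0) = 5; f(1) = 4; f(2) = 0 → root; f(3) = 0 → root; f(4) = 0 → root; f(5) = 0 → root; f(6) = 5.
Roots: {2, 3, 4, 5}.

4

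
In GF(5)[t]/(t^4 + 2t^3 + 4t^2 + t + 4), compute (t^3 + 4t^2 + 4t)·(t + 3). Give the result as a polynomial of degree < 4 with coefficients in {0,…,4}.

2t^2 + t + 1

Multiply in GF(5)[t]: (t^3 + 4t^2 + 4t)·(t + 3) = t^4 + 2t^3 + t^2 + 2t.
Reduce using t^4 ≡ 3t^3 + t^2 + 4t + 1 (mod t^4 + 2t^3 + 4t^2 + t + 4).
Reduced: 2t^2 + t + 1.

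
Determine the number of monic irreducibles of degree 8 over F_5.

x^(5^8) − x is the product of all monic irreducibles of degree dividing 8; Möbius inversion gives N = (1/8) Σ μ(8/d)·5^d.
Divisors of 8: 1, 2, 4, 8; μ(8/d) for each: 0, 0, -1, 1.
Σ = − 5^4 + 5^8 = 390000.
N = 390000/8 = 48750.

48750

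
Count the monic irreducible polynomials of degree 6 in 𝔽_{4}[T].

Gauss's count: N_{4}(6) = (1/6) Σ_{d|6} μ(6/d)·4^d.
Divisors of 6: 1, 2, 3, 6; μ(6/d) for each: 1, -1, -1, 1.
Σ = 4^1 − 4^2 − 4^3 + 4^6 = 4020.
N = 4020/6 = 670.

670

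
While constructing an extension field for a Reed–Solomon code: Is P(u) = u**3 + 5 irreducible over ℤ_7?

Check for roots in ℤ_7: P(0) = 5; P(1) = 6; P(2) = 6; P(3) = 4; P(4) = 6; P(5) = 4; P(6) = 4.
No roots. A degree-3 polynomial over a field with no linear factor is irreducible.

Yes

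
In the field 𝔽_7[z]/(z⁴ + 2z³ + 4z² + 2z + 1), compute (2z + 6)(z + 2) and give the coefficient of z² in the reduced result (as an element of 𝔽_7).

2

Multiply in 𝔽_7[z]: (2z + 6)·(z + 2) = 2z² + 3z + 5.
Reduced: 2z² + 3z + 5.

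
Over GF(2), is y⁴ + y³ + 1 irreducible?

Yes

Write P(y) = y⁴ + y³ + 1.
Check for roots in GF(2): P(0) = 1; P(1) = 1.
No roots, so no linear factors.
Monic irreducibles of degree 2 over GF(2): y² + y + 1.
None of them divide P (all give nonzero remainder).
No irreducible factor of degree ≤ 2 exists, so P is irreducible over GF(2).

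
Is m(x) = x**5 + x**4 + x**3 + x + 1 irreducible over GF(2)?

Check for roots in GF(2): m(0) = 1; m(1) = 1.
No roots, so no linear factors.
Monic irreducibles of degree 2 over GF(2): x**2 + x + 1.
None of them divide m (all give nonzero remainder).
No irreducible factor of degree ≤ 2 exists, so m is irreducible over GF(2).

Yes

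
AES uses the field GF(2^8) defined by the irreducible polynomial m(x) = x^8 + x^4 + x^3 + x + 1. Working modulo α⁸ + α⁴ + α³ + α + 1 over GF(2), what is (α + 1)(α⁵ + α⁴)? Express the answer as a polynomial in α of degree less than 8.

α^6 + α^4

Multiply in GF(2)[α]: (α + 1)·(α⁵ + α⁴) = α⁶ + α⁴.
Reduced: α⁶ + α⁴.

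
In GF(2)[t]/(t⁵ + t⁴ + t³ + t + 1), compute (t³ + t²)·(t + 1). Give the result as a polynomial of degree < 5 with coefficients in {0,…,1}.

Multiply in GF(2)[t]: (t³ + t²)·(t + 1) = t⁴ + t².
Reduced: t⁴ + t².

t^4 + t^2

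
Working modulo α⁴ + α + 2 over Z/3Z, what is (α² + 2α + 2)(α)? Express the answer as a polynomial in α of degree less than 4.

Multiply in Z/3Z[α]: (α² + 2α + 2)·(α) = α³ + 2α² + 2α.
Reduced: α³ + 2α² + 2α.

α^3 + 2α^2 + 2α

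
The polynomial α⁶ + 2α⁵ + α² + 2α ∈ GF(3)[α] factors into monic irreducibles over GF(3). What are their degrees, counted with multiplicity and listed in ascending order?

1, 1, 2, 2

Write h(α) = α⁶ + 2α⁵ + α² + 2α.
Roots in GF(3): h(0) = 0 → root; h(1) = 0 → root; h(2) = 1.
Linear factors from roots: (α), (α + 2).
Complete factorization: h(α) = (α)·(α + 2)·(α² + α + 2)·(α² + 2α + 2).
Factor degrees with multiplicity: 1 + 1 + 2 + 2 = 6.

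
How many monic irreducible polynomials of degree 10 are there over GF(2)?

The number of monic irreducibles of degree 10 over GF(2) is (1/10)·Σ_{d∣10} μ(10/d) 2^d.
Divisors of 10: 1, 2, 5, 10; μ(10/d) for each: 1, -1, -1, 1.
Σ = 2^1 − 2^2 − 2^5 + 2^10 = 990.
N = 990/10 = 99.

99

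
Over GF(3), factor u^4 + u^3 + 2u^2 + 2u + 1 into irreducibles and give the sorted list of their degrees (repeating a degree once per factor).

2, 2

Write g(u) = u^4 + u^3 + 2u^2 + 2u + 1.
Roots in GF(3): g(0) = 1; g(1) = 1; g(2) = 1.
Complete factorization: g(u) = (u^2 + 2u + 2)^2.
Factor degrees with multiplicity: 2 + 2 = 4.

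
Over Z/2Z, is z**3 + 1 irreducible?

No

Write P(z) = z**3 + 1.
Check for roots in Z/2Z: P(0) = 1; P(1) = 0 → root.
P(1) = 0, so (z − 1) divides P(z); P is reducible.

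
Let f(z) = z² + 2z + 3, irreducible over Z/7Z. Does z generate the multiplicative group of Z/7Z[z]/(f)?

|GF(7^2)^×| = 7^2 − 1 = 48. Prime factorization: 48 = 2^4·3.
f is primitive ⇔ z has order 48 in GF(7)[z]/(f), i.e. z^(48/q) ≠ 1 for each prime q | 48.
z^(24) mod f = 6.
z^(16) mod f = 2.
None equal 1, so z has full order 48; f is primitive.

Yes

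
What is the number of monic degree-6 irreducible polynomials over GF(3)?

By the necklace-counting formula, N_3(6) = (1/6) Σ_{d|6} μ(6/d)·3^d.
Divisors of 6: 1, 2, 3, 6; μ(6/d) for each: 1, -1, -1, 1.
Σ = 3^1 − 3^2 − 3^3 + 3^6 = 696.
N = 696/6 = 116.

116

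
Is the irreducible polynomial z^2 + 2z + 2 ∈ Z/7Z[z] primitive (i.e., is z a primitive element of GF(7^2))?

No

Write f(z) = z^2 + 2z + 2.
|GF(7^2)^×| = 7^2 − 1 = 48. Prime factorization: 48 = 2^4·3.
f is primitive ⇔ z has order 48 in GF(7)[z]/(f), i.e. z^(48/q) ≠ 1 for each prime q | 48.
z^(24) mod f = 1
z^(16) mod f = 4.
Since z^(24) = 1, the order of z divides 24 < 48; not primitive.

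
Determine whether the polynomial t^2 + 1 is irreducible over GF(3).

Write h(t) = t^2 + 1.
Check for roots in GF(3): h(0) = 1; h(1) = 2; h(2) = 2.
No roots. A degree-2 polynomial over a field with no linear factor is irreducible.

Yes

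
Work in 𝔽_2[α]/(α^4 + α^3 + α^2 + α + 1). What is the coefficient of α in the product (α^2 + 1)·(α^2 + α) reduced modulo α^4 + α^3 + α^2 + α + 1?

Multiply in 𝔽_2[α]: (α^2 + 1)·(α^2 + α) = α^4 + α^3 + α^2 + α.
Reduce using α^4 ≡ α^3 + α^2 + α + 1 (mod α^4 + α^3 + α^2 + α + 1).
Reduced: 1.

0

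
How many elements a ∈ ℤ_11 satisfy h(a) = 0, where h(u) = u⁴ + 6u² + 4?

Evaluate at each of the 11 elements of ℤ_11:
h(0) = 4; h(1) = 0 → root; h(2) = 0 → root; h(3) = 7; h(4) = 4; h(5) = 9; h(6) = 9; h(7) = 4; h(8) = 7; h(9) = 0 → root; h(10) = 0 → root.
Roots: {1, 2, 9, 10}.

4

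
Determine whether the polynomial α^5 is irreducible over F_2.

No

Write m(α) = α^5.
Check for roots in F_2: m(0) = 0 → root; m(1) = 1.
m(0) = 0, so (α) divides m(α); m is reducible.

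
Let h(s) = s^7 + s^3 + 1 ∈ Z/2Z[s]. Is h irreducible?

Yes

Check for roots in Z/2Z: h(0) = 1; h(1) = 1.
No roots, so no linear factors.
Monic irreducibles of degree 2 over GF(2): s^2 + s + 1.
None of them divide h (all give nonzero remainder).
Monic irreducibles of degree 3 over GF(2): s^3 + s + 1, s^3 + s^2 + 1.
None of them divide h (all give nonzero remainder).
No irreducible factor of degree ≤ 3 exists, so h is irreducible over GF(2).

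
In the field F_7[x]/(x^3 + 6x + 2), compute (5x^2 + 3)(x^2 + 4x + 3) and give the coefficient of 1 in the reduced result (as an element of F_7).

Multiply in F_7[x]: (5x^2 + 3)·(x^2 + 4x + 3) = 5x^4 + 6x^3 + 4x^2 + 5x + 2.
Reduce using x^3 ≡ x + 5 (mod x^3 + 6x + 2).
Reduced: 2x^2 + x + 4.

4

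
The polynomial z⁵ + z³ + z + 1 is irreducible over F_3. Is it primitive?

Write f(z) = z⁵ + z³ + z + 1.
|GF(3^5)^×| = 3^5 − 1 = 242. Prime factorization: 242 = 2·11^2.
f is primitive ⇔ z has order 242 in GF(3)[z]/(f), i.e. z^(242/q) ≠ 1 for each prime q | 242.
z^(121) mod f = 2.
z^(22) mod f = z⁴ + z² + 2.
None equal 1, so z has full order 242; f is primitive.

Yes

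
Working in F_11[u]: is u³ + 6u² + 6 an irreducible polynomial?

No

Write h(u) = u³ + 6u² + 6.
Check each element of F_11 for a root: h(0)=6, h(1)=2, h(2)=5, h(3)=10, h(4)=1, h(5)=6, h(6)=9, h(7)=5, h(8)=0, h(9)=0, h(10)=0.
h(8) = 0, so (u − 8) divides h(u); h is reducible.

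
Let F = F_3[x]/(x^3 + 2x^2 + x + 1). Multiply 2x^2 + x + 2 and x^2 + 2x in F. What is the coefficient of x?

Multiply in F_3[x]: (2x^2 + x + 2)·(x^2 + 2x) = 2x^4 + 2x^3 + x^2 + x.
Reduce using x^3 ≡ x^2 + 2x + 2 (mod x^3 + 2x^2 + x + 1).
Reduced: x + 2.

1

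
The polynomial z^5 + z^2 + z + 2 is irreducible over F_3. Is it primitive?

No

Write f(z) = z^5 + z^2 + z + 2.
|GF(3^5)^×| = 3^5 − 1 = 242. Prime factorization: 242 = 2·11^2.
f is primitive ⇔ z has order 242 in GF(3)[z]/(f), i.e. z^(242/q) ≠ 1 for each prime q | 242.
z^(121) mod f = 1
z^(22) mod f = z^4 + 2z^3 + 2z^2 + 2z.
Since z^(121) = 1, the order of z divides 121 < 242; not primitive.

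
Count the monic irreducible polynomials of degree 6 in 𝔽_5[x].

2580

The number of monic irreducibles of degree 6 over GF(5) is (1/6)·Σ_{d∣6} μ(6/d) 5^d.
Divisors of 6: 1, 2, 3, 6; μ(6/d) for each: 1, -1, -1, 1.
Σ = 5^1 − 5^2 − 5^3 + 5^6 = 15480.
N = 15480/6 = 2580.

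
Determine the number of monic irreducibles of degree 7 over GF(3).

The number of monic irreducibles of degree 7 over GF(3) is (1/7)·Σ_{d∣7} μ(7/d) 3^d.
Divisors of 7: 1, 7; μ(7/d) for each: -1, 1.
Σ = − 3^1 + 3^7 = 2184.
N = 2184/7 = 312.

312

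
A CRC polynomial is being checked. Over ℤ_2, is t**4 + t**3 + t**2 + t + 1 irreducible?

Yes

Write g(t) = t**4 + t**3 + t**2 + t + 1.
Check for roots in ℤ_2: g(0) = 1; g(1) = 1.
No roots, so no linear factors.
Monic irreducibles of degree 2 over GF(2): t**2 + t + 1.
None of them divide g (all give nonzero remainder).
No irreducible factor of degree ≤ 2 exists, so g is irreducible over GF(2).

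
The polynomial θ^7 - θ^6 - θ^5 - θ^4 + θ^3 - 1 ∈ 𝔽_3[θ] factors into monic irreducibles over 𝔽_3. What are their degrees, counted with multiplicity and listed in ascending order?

7

Write h(θ) = θ^7 - θ^6 - θ^5 - θ^4 + θ^3 - 1.
Roots in 𝔽_3: h(0) = 2; h(1) = 1; h(2) = 2.
Complete factorization: h(θ) = (θ^7 - θ^6 - θ^5 - θ^4 + θ^3 - 1).
Factor degrees with multiplicity: 7 = 7.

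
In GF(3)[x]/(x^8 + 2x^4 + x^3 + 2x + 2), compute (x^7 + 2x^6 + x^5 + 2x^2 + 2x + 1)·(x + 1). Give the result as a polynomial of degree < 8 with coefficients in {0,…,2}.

x^5 + x^4 + x^3 + x^2 + x + 2

Multiply in GF(3)[x]: (x^7 + 2x^6 + x^5 + 2x^2 + 2x + 1)·(x + 1) = x^8 + x^5 + 2x^3 + x^2 + 1.
Reduce using x^8 ≡ x^4 + 2x^3 + x + 1 (mod x^8 + 2x^4 + x^3 + 2x + 2).
Reduced: x^5 + x^4 + x^3 + x^2 + x + 2.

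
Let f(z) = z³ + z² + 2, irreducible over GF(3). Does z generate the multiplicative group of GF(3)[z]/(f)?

|GF(3^3)^×| = 3^3 − 1 = 26. Prime factorization: 26 = 2·13.
f is primitive ⇔ z has order 26 in GF(3)[z]/(f), i.e. z^(26/q) ≠ 1 for each prime q | 26.
z^(13) mod f = 1
z^(2) mod f = z².
Since z^(13) = 1, the order of z divides 13 < 26; not primitive.

No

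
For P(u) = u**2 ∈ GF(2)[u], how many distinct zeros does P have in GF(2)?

1

Evaluate at each of the 2 elements of GF(2):
P(0) = 0 → root; P(1) = 1.
Roots: {0}.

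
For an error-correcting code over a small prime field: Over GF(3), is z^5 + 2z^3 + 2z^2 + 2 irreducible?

Yes

Write P(z) = z^5 + 2z^3 + 2z^2 + 2.
Check for roots in GF(3): P(0) = 2; P(1) = 1; P(2) = 1.
No roots, so no linear factors.
Monic irreducibles of degree 2 over GF(3): z^2 + 1, z^2 + z + 2, z^2 + 2z + 2.
None of them divide P (all give nonzero remainder).
No irreducible factor of degree ≤ 2 exists, so P is irreducible over GF(3).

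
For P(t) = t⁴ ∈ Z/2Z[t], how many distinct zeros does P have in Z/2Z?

Evaluate at each of the 2 elements of Z/2Z:
P(0) = 0 → root; P(1) = 1.
Roots: {0}.

1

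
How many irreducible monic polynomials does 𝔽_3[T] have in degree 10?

5880

By the necklace-counting formula, N_3(10) = (1/10) Σ_{d|10} μ(10/d)·3^d.
Divisors of 10: 1, 2, 5, 10; μ(10/d) for each: 1, -1, -1, 1.
Σ = 3^1 − 3^2 − 3^5 + 3^10 = 58800.
N = 58800/10 = 5880.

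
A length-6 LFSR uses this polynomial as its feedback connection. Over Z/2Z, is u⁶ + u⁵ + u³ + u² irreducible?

Write P(u) = u⁶ + u⁵ + u³ + u².
Check for roots in Z/2Z: P(0) = 0 → root; P(1) = 0 → root.
P(0) = 0, so (u) divides P(u); P is reducible.

No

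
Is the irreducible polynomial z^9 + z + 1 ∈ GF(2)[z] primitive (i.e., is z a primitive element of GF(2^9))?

Write f(z) = z^9 + z + 1.
|GF(2^9)^×| = 2^9 − 1 = 511. Prime factorization: 511 = 7·73.
f is primitive ⇔ z has order 511 in GF(2)[z]/(f), i.e. z^(511/q) ≠ 1 for each prime q | 511.
z^(73) mod f = 1
z^(7) mod f = z^7.
Since z^(73) = 1, the order of z divides 73 < 511; not primitive.

No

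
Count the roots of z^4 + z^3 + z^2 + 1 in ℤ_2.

Write f(z) = z^4 + z^3 + z^2 + 1.
Evaluate at each of the 2 elements of ℤ_2:
f(0) = 1; f(1) = 0 → root.
Roots: {1}.

1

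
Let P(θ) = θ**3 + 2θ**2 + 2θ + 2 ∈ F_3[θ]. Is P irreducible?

Yes

Check for roots in F_3: P(0) = 2; P(1) = 1; P(2) = 1.
No roots. A degree-3 polynomial over a field with no linear factor is irreducible.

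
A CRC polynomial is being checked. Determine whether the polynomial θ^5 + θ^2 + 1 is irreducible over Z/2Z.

Yes

Write g(θ) = θ^5 + θ^2 + 1.
Check for roots in Z/2Z: g(0) = 1; g(1) = 1.
No roots, so no linear factors.
Monic irreducibles of degree 2 over GF(2): θ^2 + θ + 1.
None of them divide g (all give nonzero remainder).
No irreducible factor of degree ≤ 2 exists, so g is irreducible over GF(2).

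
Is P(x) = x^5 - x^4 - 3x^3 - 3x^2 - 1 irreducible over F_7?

Check for roots in F_7: P(0) = 6; P(1) = 0 → root; P(2) = 0 → root; P(3) = 4; P(4) = 2; P(5) = 5; P(6) = 4.
P(1) = 0, so (x − 1) divides P(x); P is reducible.

No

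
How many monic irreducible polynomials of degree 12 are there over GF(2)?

By the necklace-counting formula, N_2(12) = (1/12) Σ_{d|12} μ(12/d)·2^d.
Divisors of 12: 1, 2, 3, 4, 6, 12; μ(12/d) for each: 0, 1, 0, -1, -1, 1.
Σ = 2^2 − 2^4 − 2^6 + 2^12 = 4020.
N = 4020/12 = 335.

335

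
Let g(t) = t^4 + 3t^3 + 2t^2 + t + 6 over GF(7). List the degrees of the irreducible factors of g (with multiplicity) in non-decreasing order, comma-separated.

Linear factors from roots: (t + 5), (t + 4), (t + 3).
Complete factorization: g(t) = (t + 3)·(t + 4)·(t + 5)^2.
Factor degrees with multiplicity: 1 + 1 + 1 + 1 = 4.

1, 1, 1, 1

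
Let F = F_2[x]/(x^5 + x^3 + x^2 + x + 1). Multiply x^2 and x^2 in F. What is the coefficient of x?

Multiply in F_2[x]: (x^2)·(x^2) = x^4.
Reduced: x^4.

0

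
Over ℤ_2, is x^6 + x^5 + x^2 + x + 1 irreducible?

Write P(x) = x^6 + x^5 + x^2 + x + 1.
Check for roots in ℤ_2: P(0) = 1; P(1) = 1.
No roots, so no linear factors.
Monic irreducibles of degree 2 over GF(2): x^2 + x + 1.
None of them divide P (all give nonzero remainder).
Monic irreducibles of degree 3 over GF(2): x^3 + x + 1, x^3 + x^2 + 1.
None of them divide P (all give nonzero remainder).
No irreducible factor of degree ≤ 3 exists, so P is irreducible over GF(2).

Yes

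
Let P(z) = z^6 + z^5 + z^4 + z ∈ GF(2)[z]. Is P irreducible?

No

Check for roots in GF(2): P(0) = 0 → root; P(1) = 0 → root.
P(0) = 0, so (z) divides P(z); P is reducible.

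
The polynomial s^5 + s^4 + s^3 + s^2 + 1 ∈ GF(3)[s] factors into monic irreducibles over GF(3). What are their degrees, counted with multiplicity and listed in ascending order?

Write f(s) = s^5 + s^4 + s^3 + s^2 + 1.
Roots in GF(3): f(0) = 1; f(1) = 2; f(2) = 1.
Complete factorization: f(s) = (s^2 + s + 2)·(s^3 + 2s + 2).
Factor degrees with multiplicity: 2 + 3 = 5.

2, 3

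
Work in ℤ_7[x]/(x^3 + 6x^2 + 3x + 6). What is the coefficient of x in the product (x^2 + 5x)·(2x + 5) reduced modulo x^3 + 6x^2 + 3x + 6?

5

Multiply in ℤ_7[x]: (x^2 + 5x)·(2x + 5) = 2x^3 + x^2 + 4x.
Reduce using x^3 ≡ x^2 + 4x + 1 (mod x^3 + 6x^2 + 3x + 6).
Reduced: 3x^2 + 5x + 2.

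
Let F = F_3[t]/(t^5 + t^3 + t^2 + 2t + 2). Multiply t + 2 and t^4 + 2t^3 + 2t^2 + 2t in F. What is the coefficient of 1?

Multiply in F_3[t]: (t + 2)·(t^4 + 2t^3 + 2t^2 + 2t) = t^5 + t^4 + t.
Reduce using t^5 ≡ 2t^3 + 2t^2 + t + 1 (mod t^5 + t^3 + t^2 + 2t + 2).
Reduced: t^4 + 2t^3 + 2t^2 + 2t + 1.

1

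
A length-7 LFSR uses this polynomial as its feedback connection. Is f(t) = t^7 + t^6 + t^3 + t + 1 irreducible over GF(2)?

Check for roots in GF(2): f(0) = 1; f(1) = 1.
No roots, so no linear factors.
Monic irreducibles of degree 2 over GF(2): t^2 + t + 1.
None of them divide f (all give nonzero remainder).
Monic irreducibles of degree 3 over GF(2): t^3 + t + 1, t^3 + t^2 + 1.
None of them divide f (all give nonzero remainder).
No irreducible factor of degree ≤ 3 exists, so f is irreducible over GF(2).

Yes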